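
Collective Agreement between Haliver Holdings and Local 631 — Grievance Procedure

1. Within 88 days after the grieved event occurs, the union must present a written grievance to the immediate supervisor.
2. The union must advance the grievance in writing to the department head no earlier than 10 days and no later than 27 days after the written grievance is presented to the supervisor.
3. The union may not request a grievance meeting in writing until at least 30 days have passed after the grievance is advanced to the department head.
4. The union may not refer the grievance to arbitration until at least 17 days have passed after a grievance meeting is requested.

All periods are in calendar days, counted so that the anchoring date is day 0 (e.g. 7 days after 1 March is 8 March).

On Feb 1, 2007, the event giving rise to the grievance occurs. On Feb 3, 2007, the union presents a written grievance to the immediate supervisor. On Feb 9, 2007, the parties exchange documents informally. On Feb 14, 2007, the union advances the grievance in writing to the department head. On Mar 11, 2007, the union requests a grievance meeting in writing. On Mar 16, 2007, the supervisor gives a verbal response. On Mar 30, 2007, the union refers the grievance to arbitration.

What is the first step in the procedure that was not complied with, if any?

(1) due by Feb 1, 2007 + 88 days = Apr 30, 2007; done Feb 3, 2007 — timely.
(2) the permitted window runs from Feb 3, 2007 + 10 = Feb 13, 2007 to Feb 3, 2007 + 27 = Mar 2, 2007; Feb 14, 2007 falls inside that range.
(3) permitted from Feb 14, 2007 + 30 days = Mar 16, 2007 onward; done Mar 11, 2007 — 5 days too early.

Step 3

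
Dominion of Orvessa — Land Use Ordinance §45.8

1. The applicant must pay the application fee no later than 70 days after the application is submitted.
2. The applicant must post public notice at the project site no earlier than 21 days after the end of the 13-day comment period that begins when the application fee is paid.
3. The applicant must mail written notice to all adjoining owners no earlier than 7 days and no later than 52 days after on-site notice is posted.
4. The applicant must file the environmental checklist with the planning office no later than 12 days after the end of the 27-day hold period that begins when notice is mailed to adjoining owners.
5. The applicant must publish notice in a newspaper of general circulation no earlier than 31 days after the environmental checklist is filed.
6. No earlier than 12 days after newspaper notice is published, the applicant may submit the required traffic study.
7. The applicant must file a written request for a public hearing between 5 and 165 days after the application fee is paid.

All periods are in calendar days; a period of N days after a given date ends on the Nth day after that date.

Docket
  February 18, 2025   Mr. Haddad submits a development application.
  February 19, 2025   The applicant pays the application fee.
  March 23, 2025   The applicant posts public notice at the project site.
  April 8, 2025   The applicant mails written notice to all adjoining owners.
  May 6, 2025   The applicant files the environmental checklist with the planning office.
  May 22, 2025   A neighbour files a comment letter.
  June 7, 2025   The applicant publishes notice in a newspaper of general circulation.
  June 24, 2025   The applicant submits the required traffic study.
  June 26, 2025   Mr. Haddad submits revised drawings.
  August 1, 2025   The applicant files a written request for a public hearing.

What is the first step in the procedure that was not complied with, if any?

Step 2

(1) due by February 18, 2025 + 70 days = April 29, 2025; completed February 19, 2025, before the deadline.
(2) permitted from March 4, 2025 + 21 days = March 25, 2025 onward; acted on March 23, 2025, 2 days prematurely.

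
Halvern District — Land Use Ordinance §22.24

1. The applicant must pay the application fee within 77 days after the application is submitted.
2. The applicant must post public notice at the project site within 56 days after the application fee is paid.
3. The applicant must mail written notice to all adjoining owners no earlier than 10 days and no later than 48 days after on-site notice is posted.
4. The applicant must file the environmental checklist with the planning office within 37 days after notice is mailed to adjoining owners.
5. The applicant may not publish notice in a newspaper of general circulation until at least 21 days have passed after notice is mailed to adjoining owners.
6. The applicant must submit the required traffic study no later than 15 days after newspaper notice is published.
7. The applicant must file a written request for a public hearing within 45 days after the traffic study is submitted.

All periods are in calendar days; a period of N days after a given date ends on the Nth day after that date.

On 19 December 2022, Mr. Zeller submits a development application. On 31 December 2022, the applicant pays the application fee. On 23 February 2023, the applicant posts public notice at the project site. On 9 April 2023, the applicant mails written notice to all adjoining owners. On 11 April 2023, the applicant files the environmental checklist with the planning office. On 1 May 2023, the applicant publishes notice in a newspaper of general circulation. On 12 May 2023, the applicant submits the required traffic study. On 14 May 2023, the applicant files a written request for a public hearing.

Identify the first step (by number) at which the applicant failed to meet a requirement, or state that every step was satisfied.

Step 1: 77 days after 19 December 2022 (when the application is submitted) is 6 March 2023; completed 31 December 2022, before the deadline.
Step 2: 56 days after 31 December 2022 (when the application fee is paid) is 25 February 2023; 23 February 2023 is within that limit.
Step 3: the window is 10–48 days after 23 February 2023 (when on-site notice is posted), so 5 March 2023 through 12 April 2023; done 9 April 2023, which is between those dates.
Step 4: 37 days after 9 April 2023 (when notice is mailed to adjoining owners) is 16 May 2023; done 11 April 2023 — timely.
Step 5: the earliest permitted date is 21 days after 9 April 2023 (when notice is mailed to adjoining owners), i.e. 30 April 2023; done 1 May 2023, after the minimum wait.
Step 6: 15 days after 1 May 2023 (when newspaper notice is published) is 16 May 2023; done 12 May 2023 — timely.
Step 7: 45 days after 12 May 2023 (when the traffic study is submitted) is 26 June 2023; completed 14 May 2023, before the deadline.

None — every step was satisfied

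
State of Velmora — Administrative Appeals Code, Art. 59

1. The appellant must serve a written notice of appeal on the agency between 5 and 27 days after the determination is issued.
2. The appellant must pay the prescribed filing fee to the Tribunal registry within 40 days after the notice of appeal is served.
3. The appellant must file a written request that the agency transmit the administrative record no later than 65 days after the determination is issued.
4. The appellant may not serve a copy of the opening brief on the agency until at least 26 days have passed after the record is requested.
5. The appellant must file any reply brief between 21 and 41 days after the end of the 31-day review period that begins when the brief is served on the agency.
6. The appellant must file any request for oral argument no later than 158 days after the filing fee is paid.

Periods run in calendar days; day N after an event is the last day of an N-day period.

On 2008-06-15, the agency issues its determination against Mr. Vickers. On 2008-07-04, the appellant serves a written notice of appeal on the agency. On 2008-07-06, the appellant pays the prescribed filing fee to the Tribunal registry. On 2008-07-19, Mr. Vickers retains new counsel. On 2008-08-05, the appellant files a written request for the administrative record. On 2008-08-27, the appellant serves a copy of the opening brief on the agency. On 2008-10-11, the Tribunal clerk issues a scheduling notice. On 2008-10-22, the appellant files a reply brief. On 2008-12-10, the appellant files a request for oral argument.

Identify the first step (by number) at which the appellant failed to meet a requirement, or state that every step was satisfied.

Step 1: the window is 5–27 days after 2008-06-15 (when the determination is issued), so 2008-06-20 through 2008-07-12; done 2008-07-04, which is between those dates.
Step 2: 40 days after 2008-07-04 (when the notice of appeal is served) is 2008-08-13; 2008-07-06 is within that limit.
Step 3: 65 days after 2008-06-15 (when the determination is issued) is 2008-08-19; completed 2008-08-05, before the deadline.
Step 4: the earliest permitted date is 26 days after 2008-08-05 (when the record is requested), i.e. 2008-08-31; done 2008-08-27 — 4 days too early.
The procedure was therefore not followed at step 4.

Step 4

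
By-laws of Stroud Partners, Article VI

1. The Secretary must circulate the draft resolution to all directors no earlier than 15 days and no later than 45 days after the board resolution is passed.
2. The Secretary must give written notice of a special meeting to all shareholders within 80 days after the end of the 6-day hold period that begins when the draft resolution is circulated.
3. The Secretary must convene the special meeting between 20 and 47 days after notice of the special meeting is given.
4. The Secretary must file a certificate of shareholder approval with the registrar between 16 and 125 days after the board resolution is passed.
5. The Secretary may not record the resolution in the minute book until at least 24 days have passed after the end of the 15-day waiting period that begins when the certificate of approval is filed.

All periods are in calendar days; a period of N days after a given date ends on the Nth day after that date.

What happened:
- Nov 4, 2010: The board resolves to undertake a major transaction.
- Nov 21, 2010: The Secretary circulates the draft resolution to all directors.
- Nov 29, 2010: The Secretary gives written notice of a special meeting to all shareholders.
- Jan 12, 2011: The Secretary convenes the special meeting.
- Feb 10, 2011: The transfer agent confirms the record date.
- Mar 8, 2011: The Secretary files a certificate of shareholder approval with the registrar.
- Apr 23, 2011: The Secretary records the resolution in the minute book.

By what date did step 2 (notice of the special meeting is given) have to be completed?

Feb 15, 2011

The draft resolution is circulated on Nov 21, 2010; the 6-day hold period therefore ends Nov 27, 2010, and step 2 runs from that date. 80 days after Nov 27, 2010 is Feb 15, 2011.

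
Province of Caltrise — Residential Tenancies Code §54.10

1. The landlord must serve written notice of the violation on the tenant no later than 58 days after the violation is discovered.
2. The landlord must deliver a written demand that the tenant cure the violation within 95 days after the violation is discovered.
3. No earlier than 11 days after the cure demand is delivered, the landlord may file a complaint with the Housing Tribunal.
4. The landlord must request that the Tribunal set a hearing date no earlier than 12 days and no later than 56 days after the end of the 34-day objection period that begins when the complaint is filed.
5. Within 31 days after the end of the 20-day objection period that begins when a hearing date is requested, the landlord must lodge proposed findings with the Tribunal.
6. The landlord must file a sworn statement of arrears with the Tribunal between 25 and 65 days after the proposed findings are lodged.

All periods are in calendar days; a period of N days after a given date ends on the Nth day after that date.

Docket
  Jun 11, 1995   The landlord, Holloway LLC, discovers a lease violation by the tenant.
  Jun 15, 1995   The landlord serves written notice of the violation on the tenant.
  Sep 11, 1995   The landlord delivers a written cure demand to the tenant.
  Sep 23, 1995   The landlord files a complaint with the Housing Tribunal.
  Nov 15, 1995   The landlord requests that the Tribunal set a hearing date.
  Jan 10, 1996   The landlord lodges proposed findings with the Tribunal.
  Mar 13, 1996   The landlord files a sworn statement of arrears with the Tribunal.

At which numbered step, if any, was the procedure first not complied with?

Step 5

Step 1 — counting 58 days from Jun 11, 1995 (when the violation is discovered) gives a deadline of Aug 8, 1995; done Jun 15, 1995 — timely.
Step 2 — counting 95 days from Jun 11, 1995 (when the violation is discovered) gives a deadline of Sep 14, 1995; Sep 11, 1995 is within that limit.
Step 3 — must wait 11 days from Sep 11, 1995 (when the cure demand is delivered), so not before Sep 22, 1995; done Sep 23, 1995 — permitted.
Step 4 — 12 and 56 days from Oct 27, 1995 (end of the 34-day objection period, which began when the complaint is filed on Sep 23, 1995) are Nov 8, 1995 and Dec 22, 1995 respectively; done Nov 15, 1995, which is between those dates.
Step 5 — counting 31 days from Dec 5, 1995 (end of the 20-day objection period, which began when a hearing date is requested on Nov 15, 1995) gives a deadline of Jan 5, 1996; done Jan 10, 1996 — 5 days late.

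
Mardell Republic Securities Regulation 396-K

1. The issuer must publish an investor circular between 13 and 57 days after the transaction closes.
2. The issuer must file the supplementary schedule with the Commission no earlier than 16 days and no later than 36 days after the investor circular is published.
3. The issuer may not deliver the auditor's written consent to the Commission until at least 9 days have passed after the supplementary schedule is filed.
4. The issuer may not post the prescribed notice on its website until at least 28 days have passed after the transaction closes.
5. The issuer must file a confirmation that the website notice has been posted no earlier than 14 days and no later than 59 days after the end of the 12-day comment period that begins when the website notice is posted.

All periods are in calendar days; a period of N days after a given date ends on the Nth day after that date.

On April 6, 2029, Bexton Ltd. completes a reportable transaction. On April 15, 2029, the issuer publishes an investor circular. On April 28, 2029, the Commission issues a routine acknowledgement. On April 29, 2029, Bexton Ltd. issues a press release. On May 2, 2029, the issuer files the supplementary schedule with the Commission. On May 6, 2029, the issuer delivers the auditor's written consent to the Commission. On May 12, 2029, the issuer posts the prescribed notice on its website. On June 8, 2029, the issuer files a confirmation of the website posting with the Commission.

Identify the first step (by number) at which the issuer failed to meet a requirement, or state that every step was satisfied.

Step 1 — 13 and 57 days from April 6, 2029 (when the transaction closes) are April 19, 2029 and June 2, 2029 respectively; done April 15, 2029 — 4 days before the window opened.
The procedure was therefore not followed at step 1.

Step 1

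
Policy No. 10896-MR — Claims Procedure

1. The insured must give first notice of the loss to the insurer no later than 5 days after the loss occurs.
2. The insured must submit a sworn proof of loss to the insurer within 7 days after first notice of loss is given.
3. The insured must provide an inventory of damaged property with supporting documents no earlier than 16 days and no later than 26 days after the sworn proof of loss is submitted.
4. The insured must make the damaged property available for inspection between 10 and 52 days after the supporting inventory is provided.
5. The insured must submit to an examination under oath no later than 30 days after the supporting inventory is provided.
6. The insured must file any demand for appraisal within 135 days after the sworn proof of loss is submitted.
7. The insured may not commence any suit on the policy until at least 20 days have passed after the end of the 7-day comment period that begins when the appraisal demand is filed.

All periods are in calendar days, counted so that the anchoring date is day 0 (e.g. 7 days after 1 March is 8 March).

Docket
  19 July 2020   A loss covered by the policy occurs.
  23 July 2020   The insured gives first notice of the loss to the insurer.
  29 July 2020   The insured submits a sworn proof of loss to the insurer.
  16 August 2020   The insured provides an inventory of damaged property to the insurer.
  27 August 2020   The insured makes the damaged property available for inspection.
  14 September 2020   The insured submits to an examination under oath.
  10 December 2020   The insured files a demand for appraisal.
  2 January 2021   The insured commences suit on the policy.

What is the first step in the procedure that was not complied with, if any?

Step 1 — counting 5 days from 19 July 2020 (when the loss occurs) gives a deadline of 24 July 2020; 23 July 2020 is within that limit.
Step 2 — counting 7 days from 23 July 2020 (when first notice of loss is given) gives a deadline of 30 July 2020; done 29 July 2020 — timely.
Step 3 — 16 and 26 days from 29 July 2020 (when the sworn proof of loss is submitted) are 14 August 2020 and 24 August 2020 respectively; 16 August 2020 falls inside that range.
Step 4 — 10 and 52 days from 16 August 2020 (when the supporting inventory is provided) are 26 August 2020 and 7 October 2020 respectively; 27 August 2020 falls inside that range.
Step 5 — counting 30 days from 16 August 2020 (when the supporting inventory is provided) gives a deadline of 15 September 2020; 14 September 2020 is within that limit.
Step 6 — counting 135 days from 29 July 2020 (when the sworn proof of loss is submitted) gives a deadline of 11 December 2020; done 10 December 2020 — timely.
Step 7 — must wait 20 days from 17 December 2020 (end of the 7-day comment period, which began when the appraisal demand is filed on 10 December 2020), so not before 6 January 2021; acted on 2 January 2021, 4 days prematurely.

Step 7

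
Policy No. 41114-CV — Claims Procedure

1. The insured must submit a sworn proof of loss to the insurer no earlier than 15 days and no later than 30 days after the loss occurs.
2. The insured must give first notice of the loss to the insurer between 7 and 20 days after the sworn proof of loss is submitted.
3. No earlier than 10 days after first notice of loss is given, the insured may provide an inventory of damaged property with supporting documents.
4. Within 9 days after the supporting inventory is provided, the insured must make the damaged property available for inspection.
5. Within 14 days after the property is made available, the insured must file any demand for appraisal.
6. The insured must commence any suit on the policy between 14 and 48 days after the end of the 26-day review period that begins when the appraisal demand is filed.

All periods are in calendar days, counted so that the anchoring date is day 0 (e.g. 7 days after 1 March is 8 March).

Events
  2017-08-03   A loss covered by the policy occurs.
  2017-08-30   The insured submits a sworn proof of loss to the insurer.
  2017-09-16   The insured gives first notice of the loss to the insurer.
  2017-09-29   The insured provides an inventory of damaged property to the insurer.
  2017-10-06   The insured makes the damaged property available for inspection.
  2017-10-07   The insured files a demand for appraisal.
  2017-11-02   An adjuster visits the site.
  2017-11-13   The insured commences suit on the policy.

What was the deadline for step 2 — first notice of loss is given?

2017-09-19

Step 2 runs from 2017-08-30, when the sworn proof of loss is submitted. The window is 7–20 days after 2017-08-30; it closes on 2017-09-19.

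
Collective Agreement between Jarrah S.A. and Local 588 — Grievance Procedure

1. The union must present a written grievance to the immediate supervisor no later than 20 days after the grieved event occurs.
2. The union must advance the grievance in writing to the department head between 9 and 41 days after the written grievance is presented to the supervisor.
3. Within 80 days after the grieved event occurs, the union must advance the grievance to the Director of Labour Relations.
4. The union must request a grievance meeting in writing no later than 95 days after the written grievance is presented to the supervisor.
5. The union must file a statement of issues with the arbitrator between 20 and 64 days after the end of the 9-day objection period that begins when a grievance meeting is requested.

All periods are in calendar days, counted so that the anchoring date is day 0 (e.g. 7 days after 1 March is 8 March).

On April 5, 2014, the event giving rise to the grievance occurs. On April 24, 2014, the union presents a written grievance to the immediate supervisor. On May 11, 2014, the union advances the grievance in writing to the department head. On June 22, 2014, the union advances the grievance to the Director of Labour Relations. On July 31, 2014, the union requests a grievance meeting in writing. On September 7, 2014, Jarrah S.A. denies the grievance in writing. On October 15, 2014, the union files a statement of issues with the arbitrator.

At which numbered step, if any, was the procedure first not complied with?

Step 1: 20 days after April 5, 2014 (when the grieved event occurs) is April 25, 2014; completed April 24, 2014, before the deadline.
Step 2: the window is 9–41 days after April 24, 2014 (when the written grievance is presented to the supervisor), so May 3, 2014 through June 4, 2014; done May 11, 2014, which is between those dates.
Step 3: 80 days after April 5, 2014 (when the grieved event occurs) is June 24, 2014; done June 22, 2014 — timely.
Step 4: 95 days after April 24, 2014 (when the written grievance is presented to the supervisor) is July 28, 2014; July 31, 2014 misses that deadline by 3 days.
No need to go further; step 4 was not satisfied.

Step 4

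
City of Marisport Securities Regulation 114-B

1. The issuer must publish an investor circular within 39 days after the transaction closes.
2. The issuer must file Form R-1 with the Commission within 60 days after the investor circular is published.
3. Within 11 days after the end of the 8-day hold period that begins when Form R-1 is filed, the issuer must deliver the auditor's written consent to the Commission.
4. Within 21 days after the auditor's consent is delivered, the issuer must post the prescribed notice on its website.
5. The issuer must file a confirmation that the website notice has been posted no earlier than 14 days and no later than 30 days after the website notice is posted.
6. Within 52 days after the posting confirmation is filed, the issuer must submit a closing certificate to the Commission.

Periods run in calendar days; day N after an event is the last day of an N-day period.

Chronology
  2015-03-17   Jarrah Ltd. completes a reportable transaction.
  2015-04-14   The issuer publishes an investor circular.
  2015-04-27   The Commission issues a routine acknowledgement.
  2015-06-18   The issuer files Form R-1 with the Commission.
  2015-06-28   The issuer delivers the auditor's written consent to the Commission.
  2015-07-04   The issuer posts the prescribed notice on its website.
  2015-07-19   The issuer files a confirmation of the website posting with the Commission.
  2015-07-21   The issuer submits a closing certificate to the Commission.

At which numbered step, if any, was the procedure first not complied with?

Step 2

Step 1 — counting 39 days from 2015-03-17 (when the transaction closes) gives a deadline of 2015-04-25; 2015-04-14 is within that limit.
Step 2 — counting 60 days from 2015-04-14 (when the investor circular is published) gives a deadline of 2015-06-13; done 2015-06-18 — 5 days late.
That is the first point of non-compliance.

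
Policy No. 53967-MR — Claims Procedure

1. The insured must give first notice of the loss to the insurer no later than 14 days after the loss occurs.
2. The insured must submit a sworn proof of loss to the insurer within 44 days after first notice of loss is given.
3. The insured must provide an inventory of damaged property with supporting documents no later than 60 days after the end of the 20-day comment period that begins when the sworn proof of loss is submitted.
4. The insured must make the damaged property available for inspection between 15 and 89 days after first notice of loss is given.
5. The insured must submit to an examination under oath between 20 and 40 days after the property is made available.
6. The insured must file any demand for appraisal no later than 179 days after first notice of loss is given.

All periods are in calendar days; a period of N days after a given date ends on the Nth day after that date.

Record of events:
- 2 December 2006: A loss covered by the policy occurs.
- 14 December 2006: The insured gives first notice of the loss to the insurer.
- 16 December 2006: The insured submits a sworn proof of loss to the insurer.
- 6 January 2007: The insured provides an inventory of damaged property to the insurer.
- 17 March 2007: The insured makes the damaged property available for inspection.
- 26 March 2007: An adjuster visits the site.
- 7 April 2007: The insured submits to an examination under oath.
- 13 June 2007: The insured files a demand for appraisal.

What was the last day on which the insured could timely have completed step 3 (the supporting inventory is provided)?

The sworn proof of loss is submitted on 16 December 2006; the 20-day comment period therefore ends 5 January 2007, and step 3 runs from that date. 60 days after 5 January 2007 is 6 March 2007.

6 March 2007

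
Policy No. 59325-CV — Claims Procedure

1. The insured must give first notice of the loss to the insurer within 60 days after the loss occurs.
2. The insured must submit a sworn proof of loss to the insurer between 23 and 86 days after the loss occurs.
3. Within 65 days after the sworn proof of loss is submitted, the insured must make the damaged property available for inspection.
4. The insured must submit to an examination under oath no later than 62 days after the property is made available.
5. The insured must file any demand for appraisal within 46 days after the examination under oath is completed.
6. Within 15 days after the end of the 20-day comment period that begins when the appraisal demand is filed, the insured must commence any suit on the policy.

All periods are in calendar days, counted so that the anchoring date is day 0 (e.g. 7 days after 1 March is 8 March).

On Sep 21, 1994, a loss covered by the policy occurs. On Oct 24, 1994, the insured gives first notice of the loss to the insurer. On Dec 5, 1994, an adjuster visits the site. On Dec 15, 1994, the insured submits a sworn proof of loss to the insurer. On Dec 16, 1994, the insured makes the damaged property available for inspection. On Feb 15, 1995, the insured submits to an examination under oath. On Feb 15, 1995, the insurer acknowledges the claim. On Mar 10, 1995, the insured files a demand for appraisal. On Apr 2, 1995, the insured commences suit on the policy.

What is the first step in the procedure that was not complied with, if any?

None — every step was satisfied

(1) due by Sep 21, 1994 + 60 days = Nov 20, 1994; done Oct 24, 1994 — timely.
(2) the permitted window runs from Sep 21, 1994 + 23 = Oct 14, 1994 to Sep 21, 1994 + 86 = Dec 16, 1994; done Dec 15, 1994, which is between those dates.
(3) due by Dec 15, 1994 + 65 days = Feb 18, 1995; completed Dec 16, 1994, before the deadline.
(4) due by Dec 16, 1994 + 62 days = Feb 16, 1995; completed Feb 15, 1995, before the deadline.
(5) due by Feb 15, 1995 + 46 days = Apr 2, 1995; Mar 10, 1995 is within that limit.
(6) due by Mar 30, 1995 + 15 days = Apr 14, 1995; Apr 2, 1995 is within that limit.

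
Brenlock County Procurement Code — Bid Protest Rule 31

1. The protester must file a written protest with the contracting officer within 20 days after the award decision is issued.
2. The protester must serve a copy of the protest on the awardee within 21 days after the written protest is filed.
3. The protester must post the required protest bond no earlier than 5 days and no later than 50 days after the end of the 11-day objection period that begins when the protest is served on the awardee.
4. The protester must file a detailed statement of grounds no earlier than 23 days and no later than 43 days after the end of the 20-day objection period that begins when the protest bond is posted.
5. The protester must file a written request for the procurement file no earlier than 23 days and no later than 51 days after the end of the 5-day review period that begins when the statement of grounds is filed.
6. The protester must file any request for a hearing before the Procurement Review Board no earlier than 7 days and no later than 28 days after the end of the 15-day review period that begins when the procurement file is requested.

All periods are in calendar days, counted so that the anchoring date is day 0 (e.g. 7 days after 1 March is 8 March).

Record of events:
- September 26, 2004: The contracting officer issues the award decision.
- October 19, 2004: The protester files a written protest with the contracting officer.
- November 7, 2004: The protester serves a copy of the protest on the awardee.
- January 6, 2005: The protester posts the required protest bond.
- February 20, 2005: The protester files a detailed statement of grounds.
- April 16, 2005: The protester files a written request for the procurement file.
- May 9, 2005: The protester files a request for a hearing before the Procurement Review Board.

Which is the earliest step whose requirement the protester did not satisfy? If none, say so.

Step 1

Step 1: 20 days after September 26, 2004 (when the award decision is issued) is October 16, 2004; not done until October 19, 2004, 3 days after the deadline.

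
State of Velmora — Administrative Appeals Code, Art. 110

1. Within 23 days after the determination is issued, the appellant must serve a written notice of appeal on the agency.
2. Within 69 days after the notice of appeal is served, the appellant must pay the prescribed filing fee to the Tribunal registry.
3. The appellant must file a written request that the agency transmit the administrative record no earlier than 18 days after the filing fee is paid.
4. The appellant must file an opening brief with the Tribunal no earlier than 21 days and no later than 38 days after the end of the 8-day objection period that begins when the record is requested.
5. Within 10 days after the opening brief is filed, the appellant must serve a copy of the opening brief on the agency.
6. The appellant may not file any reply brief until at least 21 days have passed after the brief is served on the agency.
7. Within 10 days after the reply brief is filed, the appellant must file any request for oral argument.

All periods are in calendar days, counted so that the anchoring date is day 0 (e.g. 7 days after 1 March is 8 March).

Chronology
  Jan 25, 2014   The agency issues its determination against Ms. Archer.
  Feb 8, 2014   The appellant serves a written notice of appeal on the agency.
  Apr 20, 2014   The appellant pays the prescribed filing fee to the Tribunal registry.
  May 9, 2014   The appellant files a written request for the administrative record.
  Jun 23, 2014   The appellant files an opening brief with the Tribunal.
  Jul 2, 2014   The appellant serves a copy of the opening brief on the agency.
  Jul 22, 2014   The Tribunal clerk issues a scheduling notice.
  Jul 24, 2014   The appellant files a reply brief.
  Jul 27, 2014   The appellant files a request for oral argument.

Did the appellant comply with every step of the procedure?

Step 1: 23 days after Jan 25, 2014 (when the determination is issued) is Feb 17, 2014; completed Feb 8, 2014, before the deadline.
Step 2: 69 days after Feb 8, 2014 (when the notice of appeal is served) is Apr 18, 2014; not done until Apr 20, 2014, 2 days after the deadline.

No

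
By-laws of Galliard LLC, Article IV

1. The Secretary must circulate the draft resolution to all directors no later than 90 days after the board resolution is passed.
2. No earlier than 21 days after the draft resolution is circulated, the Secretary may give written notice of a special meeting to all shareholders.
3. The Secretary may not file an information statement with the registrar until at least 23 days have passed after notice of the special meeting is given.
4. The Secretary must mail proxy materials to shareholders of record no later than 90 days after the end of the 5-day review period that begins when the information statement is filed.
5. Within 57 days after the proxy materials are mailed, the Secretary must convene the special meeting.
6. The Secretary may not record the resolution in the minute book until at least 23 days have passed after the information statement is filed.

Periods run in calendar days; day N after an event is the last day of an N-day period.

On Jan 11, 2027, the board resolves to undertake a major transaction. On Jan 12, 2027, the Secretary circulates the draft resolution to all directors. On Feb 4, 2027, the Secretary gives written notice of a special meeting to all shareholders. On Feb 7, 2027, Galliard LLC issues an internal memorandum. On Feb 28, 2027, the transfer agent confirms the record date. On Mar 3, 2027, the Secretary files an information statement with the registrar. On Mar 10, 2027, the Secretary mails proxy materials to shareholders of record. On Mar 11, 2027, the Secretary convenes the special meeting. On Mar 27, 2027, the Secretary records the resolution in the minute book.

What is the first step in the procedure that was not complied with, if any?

(1) due by Jan 11, 2027 + 90 days = Apr 11, 2027; done Jan 12, 2027 — timely.
(2) permitted from Jan 12, 2027 + 21 days = Feb 2, 2027 onward; Feb 4, 2027 is on or after that date.
(3) permitted from Feb 4, 2027 + 23 days = Feb 27, 2027 onward; done Mar 3, 2027, after the minimum wait.
(4) due by Mar 8, 2027 + 90 days = Jun 6, 2027; completed Mar 10, 2027, before the deadline.
(5) due by Mar 10, 2027 + 57 days = May 6, 2027; Mar 11, 2027 is within that limit.
(6) permitted from Mar 3, 2027 + 23 days = Mar 26, 2027 onward; done Mar 27, 2027, after the minimum wait.

None — every step was satisfied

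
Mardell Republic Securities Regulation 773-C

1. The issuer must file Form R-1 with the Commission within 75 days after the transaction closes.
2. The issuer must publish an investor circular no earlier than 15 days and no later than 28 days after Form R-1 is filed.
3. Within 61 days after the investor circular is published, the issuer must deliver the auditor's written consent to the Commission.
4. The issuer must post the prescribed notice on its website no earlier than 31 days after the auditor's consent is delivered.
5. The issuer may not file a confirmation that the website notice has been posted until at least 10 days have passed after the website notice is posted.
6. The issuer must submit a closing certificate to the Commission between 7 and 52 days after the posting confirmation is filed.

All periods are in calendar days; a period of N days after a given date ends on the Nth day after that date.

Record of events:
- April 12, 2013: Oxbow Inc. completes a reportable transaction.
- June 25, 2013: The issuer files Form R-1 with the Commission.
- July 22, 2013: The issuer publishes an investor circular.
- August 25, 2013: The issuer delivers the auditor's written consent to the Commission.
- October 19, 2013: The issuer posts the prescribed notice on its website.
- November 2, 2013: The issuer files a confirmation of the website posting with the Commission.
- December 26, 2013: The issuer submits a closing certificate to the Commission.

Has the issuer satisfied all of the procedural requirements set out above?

Step 1 — counting 75 days from April 12, 2013 (when the transaction closes) gives a deadline of June 26, 2013; June 25, 2013 is within that limit.
Step 2 — 15 and 28 days from June 25, 2013 (when Form R-1 is filed) are July 10, 2013 and July 23, 2013 respectively; done July 22, 2013 — within the window.
Step 3 — counting 61 days from July 22, 2013 (when the investor circular is published) gives a deadline of September 21, 2013; done August 25, 2013 — timely.
Step 4 — must wait 31 days from August 25, 2013 (when the auditor's consent is delivered), so not before September 25, 2013; done October 19, 2013 — permitted.
Step 5 — must wait 10 days from October 19, 2013 (when the website notice is posted), so not before October 29, 2013; done November 2, 2013, after the minimum wait.
Step 6 — 7 and 52 days from November 2, 2013 (when the posting confirmation is filed) are November 9, 2013 and December 24, 2013 respectively; December 26, 2013 is 2 days past the end of the window.

No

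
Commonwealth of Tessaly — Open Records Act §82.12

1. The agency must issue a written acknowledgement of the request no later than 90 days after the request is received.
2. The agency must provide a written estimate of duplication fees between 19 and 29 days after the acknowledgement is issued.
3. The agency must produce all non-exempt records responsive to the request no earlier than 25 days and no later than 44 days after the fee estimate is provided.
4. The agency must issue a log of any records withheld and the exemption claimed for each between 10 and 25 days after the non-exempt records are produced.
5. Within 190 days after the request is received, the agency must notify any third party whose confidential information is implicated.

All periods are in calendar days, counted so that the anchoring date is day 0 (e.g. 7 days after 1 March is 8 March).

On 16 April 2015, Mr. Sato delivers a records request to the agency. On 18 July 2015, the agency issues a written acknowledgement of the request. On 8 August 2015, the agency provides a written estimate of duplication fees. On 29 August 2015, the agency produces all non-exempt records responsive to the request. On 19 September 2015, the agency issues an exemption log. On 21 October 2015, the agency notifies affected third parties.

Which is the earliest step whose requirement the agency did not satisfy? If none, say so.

Step 1

Step 1 — counting 90 days from 16 April 2015 (when the request is received) gives a deadline of 15 July 2015; not done until 18 July 2015, 3 days after the deadline.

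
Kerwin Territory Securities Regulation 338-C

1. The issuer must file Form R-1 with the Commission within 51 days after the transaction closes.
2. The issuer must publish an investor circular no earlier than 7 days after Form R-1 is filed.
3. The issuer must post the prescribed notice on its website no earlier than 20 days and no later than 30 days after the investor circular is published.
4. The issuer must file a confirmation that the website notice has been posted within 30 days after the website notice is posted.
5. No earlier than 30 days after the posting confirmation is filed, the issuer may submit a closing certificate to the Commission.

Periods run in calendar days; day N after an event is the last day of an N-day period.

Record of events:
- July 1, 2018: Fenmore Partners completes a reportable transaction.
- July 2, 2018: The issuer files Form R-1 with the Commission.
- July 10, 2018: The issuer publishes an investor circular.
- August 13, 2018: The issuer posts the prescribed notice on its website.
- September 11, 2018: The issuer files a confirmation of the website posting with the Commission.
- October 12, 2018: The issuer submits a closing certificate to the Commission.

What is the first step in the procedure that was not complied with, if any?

Step 1 — counting 51 days from July 1, 2018 (when the transaction closes) gives a deadline of August 21, 2018; July 2, 2018 is within that limit.
Step 2 — must wait 7 days from July 2, 2018 (when Form R-1 is filed), so not before July 9, 2018; July 10, 2018 is on or after that date.
Step 3 — 20 and 30 days from July 10, 2018 (when the investor circular is published) are July 30, 2018 and August 9, 2018 respectively; done August 13, 2018 — 4 days after the window closed.

Step 3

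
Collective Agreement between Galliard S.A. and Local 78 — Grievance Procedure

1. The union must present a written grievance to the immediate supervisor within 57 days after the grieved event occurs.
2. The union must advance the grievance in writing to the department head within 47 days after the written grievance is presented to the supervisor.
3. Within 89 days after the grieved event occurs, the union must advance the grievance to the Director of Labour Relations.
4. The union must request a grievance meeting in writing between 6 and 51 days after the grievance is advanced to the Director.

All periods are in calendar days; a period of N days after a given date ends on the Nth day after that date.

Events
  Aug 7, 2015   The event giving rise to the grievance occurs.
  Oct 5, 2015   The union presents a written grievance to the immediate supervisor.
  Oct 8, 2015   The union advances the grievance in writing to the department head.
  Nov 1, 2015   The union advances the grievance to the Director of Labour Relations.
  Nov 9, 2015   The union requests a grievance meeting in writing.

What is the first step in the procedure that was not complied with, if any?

Step 1

Step 1: 57 days after Aug 7, 2015 (when the grieved event occurs) is Oct 3, 2015; not done until Oct 5, 2015, 2 days after the deadline.
The procedure was therefore not followed at step 1.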